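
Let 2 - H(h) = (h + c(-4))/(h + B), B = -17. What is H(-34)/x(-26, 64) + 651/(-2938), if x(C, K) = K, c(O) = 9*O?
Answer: -15866/74919 ≈ -0.21178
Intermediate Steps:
H(h) = 2 - (-36 + h)/(-17 + h) (H(h) = 2 - (h + 9*(-4))/(h - 17) = 2 - (h - 36)/(-17 + h) = 2 - (-36 + h)/(-17 + h))
H(-34)/x(-26, 64) + 651/(-2938) = ((2 - 34)/(-17 - 34))/64 + 651/(-2938) = (-32/(-51))*(1/64) + 651*(-1/2938) = -1/51*(-32)*(1/64) - 651/2938 = (32/51)*(1/64) - 651/2938 = 1/102 - 651/2938 = -15866/74919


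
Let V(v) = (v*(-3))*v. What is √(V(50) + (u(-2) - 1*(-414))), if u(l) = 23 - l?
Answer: I*√7061 ≈ 84.03*I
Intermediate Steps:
V(v) = -3*v² (V(v) = (-3*v)*v = -3*v²)
√(V(50) + (u(-2) - 1*(-414))) = √(-3*50² + ((23 - 1*(-2)) - 1*(-414))) = √(-3*2500 + ((23 + 2) + 414)) = √(-7500 + (25 + 414)) = √(-7500 + 439) = √(-7061) = I*√7061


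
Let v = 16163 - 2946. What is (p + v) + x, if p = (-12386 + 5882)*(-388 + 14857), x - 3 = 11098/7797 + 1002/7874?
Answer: -2888357708476961/30696789 ≈ -9.4093e+7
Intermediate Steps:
x = 139689490/30696789 (x = 3 + (11098/7797 + 1002/7874) = 3 + (11098*(1/7797) + 1002*(1/7874)) = 3 + (11098/7797 + 501/3937) = 3 + 47599123/30696789 = 139689490/30696789 ≈ 4.5506)
v = 13217
p = -94106376 (p = -6504*14469 = -94106376)
(p + v) + x = (-94106376 + 13217) + 139689490/30696789 = -94093159 + 139689490/30696789 = -2888357708476961/30696789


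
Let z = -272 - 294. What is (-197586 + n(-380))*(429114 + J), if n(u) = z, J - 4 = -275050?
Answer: -30528882336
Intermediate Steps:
J = -275046 (J = 4 - 275050 = -275046)
z = -566
n(u) = -566
(-197586 + n(-380))*(429114 + J) = (-197586 - 566)*(429114 - 275046) = -198152*154068 = -30528882336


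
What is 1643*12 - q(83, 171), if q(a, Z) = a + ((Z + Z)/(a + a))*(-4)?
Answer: 1630223/83 ≈ 19641.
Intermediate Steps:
q(a, Z) = a - 4*Z/a (q(a, Z) = a + ((2*Z)/((2*a)))*(-4) = a + ((2*Z)*(1/(2*a)))*(-4) = a + (Z/a)*(-4) = a - 4*Z/a)
1643*12 - q(83, 171) = 1643*12 - (83 - 4*171/83) = 19716 - (83 - 4*171*1/83) = 19716 - (83 - 684/83) = 19716 - 1*6205/83 = 19716 - 6205/83 = 1630223/83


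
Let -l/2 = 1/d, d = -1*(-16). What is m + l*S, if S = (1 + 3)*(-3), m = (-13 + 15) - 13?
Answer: -19/2 ≈ -9.5000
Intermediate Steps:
m = -11 (m = 2 - 13 = -11)
d = 16
S = -12 (S = 4*(-3) = -12)
l = -⅛ (l = -2/16 = -2*1/16 = -⅛ ≈ -0.12500)
m + l*S = -11 - ⅛*(-12) = -11 + 3/2 = -19/2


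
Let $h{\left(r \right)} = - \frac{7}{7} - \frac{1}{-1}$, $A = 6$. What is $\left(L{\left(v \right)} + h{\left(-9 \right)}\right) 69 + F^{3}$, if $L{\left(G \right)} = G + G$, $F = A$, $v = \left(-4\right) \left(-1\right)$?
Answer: $768$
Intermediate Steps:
$v = 4$
$h{\left(r \right)} = 0$ ($h{\left(r \right)} = \left(-7\right) \frac{1}{7} - -1 = -1 + 1 = 0$)
$F = 6$
$L{\left(G \right)} = 2 G$
$\left(L{\left(v \right)} + h{\left(-9 \right)}\right) 69 + F^{3} = \left(2 \cdot 4 + 0\right) 69 + 6^{3} = \left(8 + 0\right) 69 + 216 = 8 \cdot 69 + 216 = 552 + 216 = 768$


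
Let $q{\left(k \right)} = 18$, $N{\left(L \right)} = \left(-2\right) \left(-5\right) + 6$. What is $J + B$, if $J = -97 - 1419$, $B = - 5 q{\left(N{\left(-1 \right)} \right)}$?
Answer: $-1606$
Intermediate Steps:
$N{\left(L \right)} = 16$ ($N{\left(L \right)} = 10 + 6 = 16$)
$B = -90$ ($B = \left(-5\right) 18 = -90$)
$J = -1516$
$J + B = -1516 - 90 = -1606$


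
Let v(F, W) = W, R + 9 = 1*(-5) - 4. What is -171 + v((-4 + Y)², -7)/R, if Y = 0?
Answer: -3071/18 ≈ -170.61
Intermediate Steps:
R = -18 (R = -9 + (1*(-5) - 4) = -9 + (-5 - 4) = -9 - 9 = -18)
-171 + v((-4 + Y)², -7)/R = -171 - 7/(-18) = -171 - 7*(-1/18) = -171 + 7/18 = -3071/18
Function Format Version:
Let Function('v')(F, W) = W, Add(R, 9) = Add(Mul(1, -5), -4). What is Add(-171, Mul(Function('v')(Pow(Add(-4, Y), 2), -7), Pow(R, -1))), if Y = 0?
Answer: Rational(-3071, 18) ≈ -170.61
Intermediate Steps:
R = -18 (R = Add(-9, Add(Mul(1, -5), -4)) = Add(-9, Add(-5, -4)) = Add(-9, -9) = -18)
Add(-171, Mul(Function('v')(Pow(Add(-4, Y), 2), -7), Pow(R, -1))) = Add(-171, Mul(-7, Pow(-18, -1))) = Add(-171, Mul(-7, Rational(-1, 18))) = Add(-171, Rational(7, 18)) = Rational(-3071, 18)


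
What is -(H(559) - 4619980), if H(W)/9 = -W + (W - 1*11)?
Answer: 4620079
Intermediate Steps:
H(W) = -99 (H(W) = 9*(-W + (W - 1*11)) = 9*(-W + (W - 11)) = 9*(-W + (-11 + W)) = 9*(-11) = -99)
-(H(559) - 4619980) = -(-99 - 4619980) = -1*(-4620079) = 4620079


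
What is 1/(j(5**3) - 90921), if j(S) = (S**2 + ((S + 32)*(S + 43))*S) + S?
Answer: 1/3221829 ≈ 3.1038e-7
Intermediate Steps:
j(S) = S + S**2 + S*(32 + S)*(43 + S) (j(S) = (S**2 + ((32 + S)*(43 + S))*S) + S = (S**2 + S*(32 + S)*(43 + S)) + S = S + S**2 + S*(32 + S)*(43 + S))
1/(j(5**3) - 90921) = 1/(5**3*(1377 + (5**3)**2 + 76*5**3) - 90921) = 1/(125*(1377 + 125**2 + 76*125) - 90921) = 1/(125*(1377 + 15625 + 9500) - 90921) = 1/(125*26502 - 90921) = 1/(3312750 - 90921) = 1/3221829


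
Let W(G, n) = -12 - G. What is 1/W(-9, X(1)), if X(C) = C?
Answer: -⅓ ≈ -0.33333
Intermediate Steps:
1/W(-9, X(1)) = 1/(-12 - 1*(-9)) = 1/(-12 + 9) = 1/(-3) = -⅓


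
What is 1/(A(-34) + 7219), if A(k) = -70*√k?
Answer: 7219/52280561 + 70*I*√34/52280561 ≈ 0.00013808 + 7.8072e-6*I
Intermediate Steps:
1/(A(-34) + 7219) = 1/(-70*I*√34 + 7219) = 1/(7219 - 70*I*√34)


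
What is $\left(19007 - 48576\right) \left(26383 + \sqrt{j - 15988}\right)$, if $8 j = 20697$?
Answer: $-780118927 - \frac{29569 i \sqrt{214414}}{4} \approx -7.8012 \cdot 10^{8} - 3.423 \cdot 10^{6} i$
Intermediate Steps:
$j = \frac{20697}{8}$ ($j = \frac{1}{8} \cdot 20697 = \frac{20697}{8} \approx 2587.1$)
$\left(19007 - 48576\right) \left(26383 + \sqrt{j - 15988}\right) = \left(19007 - 48576\right) \left(26383 + \sqrt{\frac{20697}{8} - 15988}\right) = - 29569 \left(26383 + \sqrt{- \frac{107207}{8}}\right) = - 29569 \left(26383 + \frac{i \sqrt{214414}}{4}\right) = -780118927 - \frac{29569 i \sqrt{214414}}{4}$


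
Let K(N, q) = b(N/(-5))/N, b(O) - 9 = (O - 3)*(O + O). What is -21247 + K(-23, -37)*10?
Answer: -2444591/115 ≈ -21257.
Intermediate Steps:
b(O) = 9 + 2*O*(-3 + O) (b(O) = 9 + (O - 3)*(O + O) = 9 + (-3 + O)*(2*O) = 9 + 2*O*(-3 + O))
K(N, q) = (9 + 2*N²/25 + 6*N/5)/N (K(N, q) = (9 - 6*N/(-5) + 2*(N/(-5))²)/N = (9 - 6*N*(-1)/5 + 2*(N*(-⅕))²)/N = (9 - (-6)*N/5 + 2*(-N/5)²)/N = (9 + 6*N/5 + 2*(N²/25))/N = (9 + 6*N/5 + 2*N²/25)/N = (9 + 2*N²/25 + 6*N/5)/N)
-21247 + K(-23, -37)*10 = -21247 + (6/5 + 9/(-23) + (2/25)*(-23))*10 = -21247 + (6/5 + 9*(-1/23) - 46/25)*10 = -21247 + (6/5 - 9/23 - 46/25)*10 = -21247 - 593/575*10 = -21247 - 1186/115 = -2444591/115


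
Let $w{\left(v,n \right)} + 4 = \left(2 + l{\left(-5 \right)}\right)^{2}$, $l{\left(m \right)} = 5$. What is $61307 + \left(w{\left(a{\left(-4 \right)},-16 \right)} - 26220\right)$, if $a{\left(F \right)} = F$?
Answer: $35132$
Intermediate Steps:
$w{\left(v,n \right)} = 45$ ($w{\left(v,n \right)} = -4 + \left(2 + 5\right)^{2} = -4 + 7^{2} = -4 + 49 = 45$)
$61307 + \left(w{\left(a{\left(-4 \right)},-16 \right)} - 26220\right) = 61307 + \left(45 - 26220\right) = 61307 - 26175 = 35132$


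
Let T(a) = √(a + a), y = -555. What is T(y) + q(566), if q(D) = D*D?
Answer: 320356 + I*√1110 ≈ 3.2036e+5 + 33.317*I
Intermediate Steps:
q(D) = D²
T(a) = √2*√a (T(a) = √(2*a) = √2*√a)
T(y) + q(566) = √2*√(-555) + 566² = √2*(I*√555) + 320356 = I*√1110 + 320356 = 320356 + I*√1110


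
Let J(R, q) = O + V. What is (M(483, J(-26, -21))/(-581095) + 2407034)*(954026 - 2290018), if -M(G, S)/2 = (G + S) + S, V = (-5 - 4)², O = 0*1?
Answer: -373734523219866368/116219 ≈ -3.2158e+12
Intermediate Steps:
O = 0
V = 81 (V = (-9)² = 81)
J(R, q) = 81 (J(R, q) = 0 + 81 = 81)
M(G, S) = -4*S - 2*G (M(G, S) = -2*((G + S) + S) = -2*(G + 2*S) = -4*S - 2*G)
(M(483, J(-26, -21))/(-581095) + 2407034)*(954026 - 2290018) = ((-4*81 - 2*483)/(-581095) + 2407034)*(954026 - 2290018) = ((-324 - 966)*(-1/581095) + 2407034)*(-1335992) = (-1290*(-1/581095) + 2407034)*(-1335992) = (258/116219 + 2407034)*(-1335992) = (279743084704/116219)*(-1335992) = -373734523219866368/116219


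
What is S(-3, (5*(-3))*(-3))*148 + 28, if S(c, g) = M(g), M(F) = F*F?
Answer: 299728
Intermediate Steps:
M(F) = F**2
S(c, g) = g**2
S(-3, (5*(-3))*(-3))*148 + 28 = ((5*(-3))*(-3))**2*148 + 28 = (-15*(-3))**2*148 + 28 = 45**2*148 + 28 = 2025*148 + 28 = 299700 + 28 = 299728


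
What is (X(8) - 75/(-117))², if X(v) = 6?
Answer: 67081/1521 ≈ 44.103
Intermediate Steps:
(X(8) - 75/(-117))² = (6 - 75/(-117))² = (6 - 75*(-1/117))² = (6 + 25/39)² = (259/39)² = 67081/1521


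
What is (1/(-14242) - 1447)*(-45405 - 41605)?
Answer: 896558653375/7121 ≈ 1.2590e+8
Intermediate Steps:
(1/(-14242) - 1447)*(-45405 - 41605) = (-1/14242 - 1447)*(-87010) = -20608175/14242*(-87010) = 896558653375/7121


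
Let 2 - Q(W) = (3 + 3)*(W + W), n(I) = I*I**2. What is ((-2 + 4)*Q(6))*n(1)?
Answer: -140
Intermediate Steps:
n(I) = I**3
Q(W) = 2 - 12*W (Q(W) = 2 - (3 + 3)*(W + W) = 2 - 6*2*W = 2 - 12*W)
((-2 + 4)*Q(6))*n(1) = ((-2 + 4)*(2 - 12*6))*1**3 = (2*(2 - 72))*1 = (2*(-70))*1 = -140*1 = -140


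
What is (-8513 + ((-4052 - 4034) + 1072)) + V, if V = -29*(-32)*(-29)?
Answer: -42439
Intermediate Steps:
V = -26912 (V = 928*(-29) = -26912)
(-8513 + ((-4052 - 4034) + 1072)) + V = (-8513 + ((-4052 - 4034) + 1072)) - 26912 = (-8513 + (-8086 + 1072)) - 26912 = (-8513 - 7014) - 26912 = -15527 - 26912 = -42439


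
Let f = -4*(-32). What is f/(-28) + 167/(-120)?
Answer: -5009/840 ≈ -5.9631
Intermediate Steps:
f = 128
f/(-28) + 167/(-120) = 128/(-28) + 167/(-120) = 128*(-1/28) + 167*(-1/120) = -32/7 - 167/120 = -5009/840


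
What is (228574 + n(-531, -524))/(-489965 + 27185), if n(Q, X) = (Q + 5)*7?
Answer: -6247/12855 ≈ -0.48596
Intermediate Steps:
n(Q, X) = 35 + 7*Q (n(Q, X) = (5 + Q)*7 = 35 + 7*Q)
(228574 + n(-531, -524))/(-489965 + 27185) = (228574 + (35 + 7*(-531)))/(-489965 + 27185) = (228574 + (35 - 3717))/(-462780) = (228574 - 3682)*(-1/462780) = 224892*(-1/462780) = -6247/12855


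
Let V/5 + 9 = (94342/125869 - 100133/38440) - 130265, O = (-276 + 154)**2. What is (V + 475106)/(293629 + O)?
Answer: -170576278356305/298542128863336 ≈ -0.57136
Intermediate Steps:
O = 14884 (O = (-122)**2 = 14884)
V = -630327266728737/967680872 (V = -45 + 5*((94342/125869 - 100133/38440) - 130265) = -45 + 5*(-8977134097/4838404360 - 130265) = -45 + 5*(-630283721089497/4838404360) = -45 - 630283721089497/967680872 = -630327266728737/967680872 ≈ -6.5138e+5)
(V + 475106)/(293629 + O) = (-630327266728737/967680872 + 475106)/(293629 + 14884) = -170576278356305/967680872/308513 = -170576278356305/967680872*1/308513 = -170576278356305/298542128863336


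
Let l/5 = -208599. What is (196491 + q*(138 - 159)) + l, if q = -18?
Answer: -846126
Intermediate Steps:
l = -1042995 (l = 5*(-208599) = -1042995)
(196491 + q*(138 - 159)) + l = (196491 - 18*(138 - 159)) - 1042995 = (196491 - 18*(-21)) - 1042995 = (196491 + 378) - 1042995 = 196869 - 1042995 = -846126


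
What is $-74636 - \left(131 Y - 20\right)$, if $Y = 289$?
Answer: $-112475$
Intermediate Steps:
$-74636 - \left(131 Y - 20\right) = -74636 - \left(131 \cdot 289 - 20\right) = -74636 - \left(37859 - 20\right) = -74636 - 37839 = -112475$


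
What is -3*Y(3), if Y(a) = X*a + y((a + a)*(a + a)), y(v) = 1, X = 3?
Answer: -30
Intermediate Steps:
Y(a) = 1 + 3*a (Y(a) = 3*a + 1 = 1 + 3*a)
-3*Y(3) = -3*(1 + 3*3) = -3*(1 + 9) = -3*10 = -30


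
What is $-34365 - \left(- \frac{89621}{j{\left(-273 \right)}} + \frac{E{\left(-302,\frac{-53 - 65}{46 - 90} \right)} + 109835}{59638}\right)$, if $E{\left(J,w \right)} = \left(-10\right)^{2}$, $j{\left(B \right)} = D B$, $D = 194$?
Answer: $- \frac{3876952172486}{112805277} \approx -34369.0$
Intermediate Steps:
$j{\left(B \right)} = 194 B$
$E{\left(J,w \right)} = 100$
$-34365 - \left(- \frac{89621}{j{\left(-273 \right)}} + \frac{E{\left(-302,\frac{-53 - 65}{46 - 90} \right)} + 109835}{59638}\right) = -34365 - \left(- \frac{89621}{194 \left(-273\right)} + \frac{100 + 109835}{59638}\right) = -34365 - \left(- \frac{89621}{-52962} + 109935 \cdot \frac{1}{59638}\right) = -34365 - \left(\left(-89621\right) \left(- \frac{1}{52962}\right) + \frac{109935}{59638}\right) = -34365 - \left(\frac{12803}{7566} + \frac{109935}{59638}\right) = -34365 - \frac{398828381}{112805277} = - \frac{3876952172486}{112805277}$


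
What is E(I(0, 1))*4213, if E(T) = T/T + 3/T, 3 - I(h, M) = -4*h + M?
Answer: 21065/2 ≈ 10533.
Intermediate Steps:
I(h, M) = 3 - M + 4*h (I(h, M) = 3 - (-4*h + M) = 3 - (M - 4*h) = 3 + (-M + 4*h) = 3 - M + 4*h)
E(T) = 1 + 3/T
E(I(0, 1))*4213 = ((3 + (3 - 1*1 + 4*0))/(3 - 1*1 + 4*0))*4213 = ((3 + (3 - 1 + 0))/(3 - 1 + 0))*4213 = ((3 + 2)/2)*4213 = ((½)*5)*4213 = (5/2)*4213 = 21065/2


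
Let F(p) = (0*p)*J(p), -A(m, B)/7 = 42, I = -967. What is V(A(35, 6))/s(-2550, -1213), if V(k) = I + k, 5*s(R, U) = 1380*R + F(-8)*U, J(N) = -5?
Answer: 1261/703800 ≈ 0.0017917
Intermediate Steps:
A(m, B) = -294 (A(m, B) = -7*42 = -294)
F(p) = 0 (F(p) = (0*p)*(-5) = 0*(-5) = 0)
s(R, U) = 276*R (s(R, U) = (1380*R + 0*U)/5 = (1380*R + 0)/5 = (1380*R)/5 = 276*R)
V(k) = -967 + k
V(A(35, 6))/s(-2550, -1213) = (-967 - 294)/((276*(-2550))) = -1261/(-703800) = -1261*(-1/703800) = 1261/703800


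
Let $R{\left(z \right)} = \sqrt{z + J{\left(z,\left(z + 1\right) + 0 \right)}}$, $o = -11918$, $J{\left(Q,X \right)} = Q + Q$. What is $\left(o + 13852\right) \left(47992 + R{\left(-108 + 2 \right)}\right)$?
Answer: $92816528 + 1934 i \sqrt{318} \approx 9.2817 \cdot 10^{7} + 34488.0 i$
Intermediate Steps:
$J{\left(Q,X \right)} = 2 Q$
$R{\left(z \right)} = \sqrt{3} \sqrt{z}$ ($R{\left(z \right)} = \sqrt{z + 2 z} = \sqrt{3 z} = \sqrt{3} \sqrt{z}$)
$\left(o + 13852\right) \left(47992 + R{\left(-108 + 2 \right)}\right) = \left(-11918 + 13852\right) \left(47992 + \sqrt{3} \sqrt{-108 + 2}\right) = 1934 \left(47992 + \sqrt{3} \sqrt{-106}\right) = 1934 \left(47992 + \sqrt{3} i \sqrt{106}\right) = 1934 \left(47992 + i \sqrt{318}\right) = 92816528 + 1934 i \sqrt{318}$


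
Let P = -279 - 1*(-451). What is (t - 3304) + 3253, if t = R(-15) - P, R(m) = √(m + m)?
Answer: -223 + I*√30 ≈ -223.0 + 5.4772*I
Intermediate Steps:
R(m) = √2*√m (R(m) = √(2*m) = √2*√m)
P = 172 (P = -279 + 451 = 172)
t = -172 + I*√30 (t = √2*√(-15) - 1*172 = √2*(I*√15) - 172 = I*√30 - 172 = -172 + I*√30 ≈ -172.0 + 5.4772*I)
(t - 3304) + 3253 = ((-172 + I*√30) - 3304) + 3253 = (-3476 + I*√30) + 3253 = -223 + I*√30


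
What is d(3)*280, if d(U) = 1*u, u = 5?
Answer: 1400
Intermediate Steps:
d(U) = 5 (d(U) = 1*5 = 5)
d(3)*280 = 5*280 = 1400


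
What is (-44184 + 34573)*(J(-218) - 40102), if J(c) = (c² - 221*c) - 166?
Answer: -532776174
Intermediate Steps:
J(c) = -166 + c² - 221*c
(-44184 + 34573)*(J(-218) - 40102) = (-44184 + 34573)*((-166 + (-218)² - 221*(-218)) - 40102) = -9611*((-166 + 47524 + 48178) - 40102) = -9611*(95536 - 40102) = -9611*55434 = -532776174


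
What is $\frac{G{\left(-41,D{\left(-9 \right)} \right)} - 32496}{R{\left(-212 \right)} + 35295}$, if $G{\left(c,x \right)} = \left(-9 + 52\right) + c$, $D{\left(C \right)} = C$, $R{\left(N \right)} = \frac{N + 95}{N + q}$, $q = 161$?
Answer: $- \frac{39457}{42861} \approx -0.92058$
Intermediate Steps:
$R{\left(N \right)} = \frac{95 + N}{161 + N}$ ($R{\left(N \right)} = \frac{N + 95}{N + 161} = \frac{95 + N}{161 + N}$)
$G{\left(c,x \right)} = 43 + c$
$\frac{G{\left(-41,D{\left(-9 \right)} \right)} - 32496}{R{\left(-212 \right)} + 35295} = \frac{\left(43 - 41\right) - 32496}{\frac{95 - 212}{161 - 212} + 35295} = \frac{2 - 32496}{\frac{1}{-51} \left(-117\right) + 35295} = - \frac{32494}{\left(- \frac{1}{51}\right) \left(-117\right) + 35295} = - \frac{32494}{\frac{39}{17} + 35295} = - \frac{32494}{\frac{600054}{17}} = \left(-32494\right) \frac{17}{600054} = - \frac{39457}{42861}$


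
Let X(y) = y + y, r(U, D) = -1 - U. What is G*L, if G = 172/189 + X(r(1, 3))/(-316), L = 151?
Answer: 2080327/14931 ≈ 139.33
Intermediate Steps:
X(y) = 2*y
G = 13777/14931 (G = 172/189 + (2*(-1 - 1*1))/(-316) = 172*(1/189) + (2*(-1 - 1))*(-1/316) = 172/189 + (2*(-2))*(-1/316) = 172/189 - 4*(-1/316) = 172/189 + 1/79 = 13777/14931 ≈ 0.92271)
G*L = (13777/14931)*151 = 2080327/14931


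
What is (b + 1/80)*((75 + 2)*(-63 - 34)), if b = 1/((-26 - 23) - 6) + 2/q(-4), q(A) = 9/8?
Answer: -1905953/144 ≈ -13236.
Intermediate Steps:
q(A) = 9/8 (q(A) = 9*(⅛) = 9/8)
b = 871/495 (b = 1/((-26 - 23) - 6) + 2/(9/8) = 1/(-49 - 6) + 2*(8/9) = 1/(-55) + 16/9 = 1*(-1/55) + 16/9 = -1/55 + 16/9 = 871/495 ≈ 1.7596)
(b + 1/80)*((75 + 2)*(-63 - 34)) = (871/495 + 1/80)*((75 + 2)*(-63 - 34)) = (871/495 + 1/80)*(77*(-97)) = (2807/1584)*(-7469) = -1905953/144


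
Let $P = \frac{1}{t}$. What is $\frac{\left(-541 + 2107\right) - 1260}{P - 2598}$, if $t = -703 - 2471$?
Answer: $- \frac{971244}{8246053} \approx -0.11778$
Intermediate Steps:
$t = -3174$
$P = - \frac{1}{3174}$ ($P = \frac{1}{-3174} = - \frac{1}{3174} \approx -0.00031506$)
$\frac{\left(-541 + 2107\right) - 1260}{P - 2598} = \frac{\left(-541 + 2107\right) - 1260}{- \frac{1}{3174} - 2598} = \frac{1566 - 1260}{- \frac{8246053}{3174}} = 306 \left(- \frac{3174}{8246053}\right) = - \frac{971244}{8246053}$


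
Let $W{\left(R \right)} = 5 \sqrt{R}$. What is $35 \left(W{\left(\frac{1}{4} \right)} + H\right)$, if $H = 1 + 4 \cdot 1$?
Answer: $\frac{525}{2} \approx 262.5$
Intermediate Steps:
$H = 5$ ($H = 1 + 4 = 5$)
$35 \left(W{\left(\frac{1}{4} \right)} + H\right) = 35 \left(5 \sqrt{\frac{1}{4}} + 5\right) = 35 \left(\frac{5}{2} + 5\right) = 35 \cdot \frac{15}{2} = \frac{525}{2}$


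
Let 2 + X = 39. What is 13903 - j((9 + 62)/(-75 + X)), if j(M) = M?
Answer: 528385/38 ≈ 13905.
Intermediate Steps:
X = 37 (X = -2 + 39 = 37)
13903 - j((9 + 62)/(-75 + X)) = 13903 - (9 + 62)/(-75 + 37) = 13903 - 71/(-38) = 13903 - 71*(-1)/38 = 13903 - 1*(-71/38) = 13903 + 71/38 = 528385/38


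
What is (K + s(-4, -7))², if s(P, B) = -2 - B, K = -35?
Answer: 900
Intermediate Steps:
(K + s(-4, -7))² = (-35 + (-2 - 1*(-7)))² = (-35 + (-2 + 7))² = (-35 + 5)² = (-30)² = 900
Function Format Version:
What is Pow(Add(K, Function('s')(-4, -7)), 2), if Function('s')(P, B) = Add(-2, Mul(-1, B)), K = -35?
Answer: 900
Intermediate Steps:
Pow(Add(K, Function('s')(-4, -7)), 2) = Pow(Add(-35, Add(-2, Mul(-1, -7))), 2) = Pow(Add(-35, Add(-2, 7)), 2) = Pow(Add(-35, 5), 2) = Pow(-30, 2) = 900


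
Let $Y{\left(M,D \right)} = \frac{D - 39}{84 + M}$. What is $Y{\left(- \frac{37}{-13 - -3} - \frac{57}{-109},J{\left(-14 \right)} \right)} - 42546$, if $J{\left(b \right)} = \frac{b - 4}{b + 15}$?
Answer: $- \frac{4091413128}{96163} \approx -42547.0$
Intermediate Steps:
$J{\left(b \right)} = \frac{-4 + b}{15 + b}$
$Y{\left(M,D \right)} = \frac{-39 + D}{84 + M}$
$Y{\left(- \frac{37}{-13 - -3} - \frac{57}{-109},J{\left(-14 \right)} \right)} - 42546 = \frac{-39 + \frac{-4 - 14}{15 - 14}}{84 - \left(- \frac{57}{109} + \frac{37}{-13 - -3}\right)} - 42546 = \frac{-39 + 1^{-1} \left(-18\right)}{84 - \left(- \frac{57}{109} + \frac{37}{-13 + 3}\right)} - 42546 = \frac{-39 + 1 \left(-18\right)}{84 - \left(- \frac{57}{109} + \frac{37}{-10}\right)} - 42546 = \frac{-39 - 18}{84 + \left(\left(-37\right) \left(- \frac{1}{10}\right) + \frac{57}{109}\right)} - 42546 = \frac{1}{84 + \left(\frac{37}{10} + \frac{57}{109}\right)} \left(-57\right) - 42546 = \frac{1}{84 + \frac{4603}{1090}} \left(-57\right) - 42546 = \frac{1}{\frac{96163}{1090}} \left(-57\right) - 42546 = \frac{1090}{96163} \left(-57\right) - 42546 = - \frac{62130}{96163} - 42546 = - \frac{4091413128}{96163}$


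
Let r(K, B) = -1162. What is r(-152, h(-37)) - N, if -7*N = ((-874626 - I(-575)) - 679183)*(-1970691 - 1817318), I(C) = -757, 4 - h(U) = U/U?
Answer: 5882974945334/7 ≈ 8.4043e+11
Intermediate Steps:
h(U) = 3 (h(U) = 4 - U/U = 4 - 1*1 = 4 - 1 = 3)
N = -5882974953468/7 (N = -((-874626 - 1*(-757)) - 679183)*(-1970691 - 1817318)/7 = -((-874626 + 757) - 679183)*(-3788009)/7 = -(-873869 - 679183)*(-3788009)/7 = -(-1553052)*(-3788009)/7 = -1/7*5882974953468 = -5882974953468/7 ≈ -8.4043e+11)
r(-152, h(-37)) - N = -1162 - 1*(-5882974953468/7) = -1162 + 5882974953468/7 = 5882974945334/7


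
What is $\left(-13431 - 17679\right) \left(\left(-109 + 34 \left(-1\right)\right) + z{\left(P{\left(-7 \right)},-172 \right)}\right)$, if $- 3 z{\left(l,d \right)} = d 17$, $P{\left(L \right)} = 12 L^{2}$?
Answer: $-25873150$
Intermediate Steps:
$z{\left(l,d \right)} = - \frac{17 d}{3}$ ($z{\left(l,d \right)} = - \frac{d 17}{3} = - \frac{17 d}{3}$)
$\left(-13431 - 17679\right) \left(\left(-109 + 34 \left(-1\right)\right) + z{\left(P{\left(-7 \right)},-172 \right)}\right) = \left(-13431 - 17679\right) \left(\left(-109 + 34 \left(-1\right)\right) - - \frac{2924}{3}\right) = - 31110 \left(\left(-109 - 34\right) + \frac{2924}{3}\right) = - 31110 \left(-143 + \frac{2924}{3}\right) = \left(-31110\right) \frac{2495}{3} = -25873150$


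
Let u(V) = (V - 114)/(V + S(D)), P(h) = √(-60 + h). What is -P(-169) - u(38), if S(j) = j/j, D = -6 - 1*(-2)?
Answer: 76/39 - I*√229 ≈ 1.9487 - 15.133*I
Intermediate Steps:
D = -4 (D = -6 + 2 = -4)
S(j) = 1
u(V) = (-114 + V)/(1 + V) (u(V) = (V - 114)/(V + 1) = (-114 + V)/(1 + V))
-P(-169) - u(38) = -√(-60 - 169) - (-114 + 38)/(1 + 38) = -√(-229) - (-76)/39 = -I*√229 - (-76)/39 = -I*√229 - 1*(-76/39) = -I*√229 + 76/39 = 76/39 - I*√229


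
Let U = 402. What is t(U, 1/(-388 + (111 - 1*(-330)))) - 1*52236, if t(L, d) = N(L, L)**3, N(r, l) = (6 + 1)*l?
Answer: 22282876908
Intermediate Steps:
N(r, l) = 7*l
t(L, d) = 343*L**3 (t(L, d) = (7*L)**3 = 343*L**3)
t(U, 1/(-388 + (111 - 1*(-330)))) - 1*52236 = 343*402**3 - 1*52236 = 343*64964808 - 52236 = 22282929144 - 52236 = 22282876908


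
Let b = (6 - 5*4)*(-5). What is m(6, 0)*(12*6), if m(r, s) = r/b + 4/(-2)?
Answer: -4824/35 ≈ -137.83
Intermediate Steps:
b = 70 (b = (6 - 20)*(-5) = -14*(-5) = 70)
m(r, s) = -2 + r/70 (m(r, s) = r/70 + 4/(-2) = r*(1/70) + 4*(-1/2) = r/70 - 2 = -2 + r/70)
m(6, 0)*(12*6) = (-2 + (1/70)*6)*(12*6) = (-2 + 3/35)*72 = -67/35*72 = -4824/35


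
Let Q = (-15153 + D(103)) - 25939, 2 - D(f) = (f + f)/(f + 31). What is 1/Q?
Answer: -67/2753133 ≈ -2.4336e-5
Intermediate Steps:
D(f) = 2 - 2*f/(31 + f) (D(f) = 2 - (f + f)/(f + 31) = 2 - 2*f/(31 + f))
Q = -2753133/67 (Q = (-15153 + 62/(31 + 103)) - 25939 = (-15153 + 62/134) - 25939 = (-15153 + 62*(1/134)) - 25939 = (-15153 + 31/67) - 25939 = -1015220/67 - 25939 = -2753133/67 ≈ -41092.)
1/Q = 1/(-2753133/67) = -67/2753133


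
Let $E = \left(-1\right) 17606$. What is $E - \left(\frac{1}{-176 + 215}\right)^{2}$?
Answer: $- \frac{26778727}{1521} \approx -17606.0$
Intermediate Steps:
$E = -17606$
$E - \left(\frac{1}{-176 + 215}\right)^{2} = -17606 - \left(\frac{1}{-176 + 215}\right)^{2} = -17606 - \left(\frac{1}{39}\right)^{2} = -17606 - \frac{1}{1521} = - \frac{26778727}{1521}$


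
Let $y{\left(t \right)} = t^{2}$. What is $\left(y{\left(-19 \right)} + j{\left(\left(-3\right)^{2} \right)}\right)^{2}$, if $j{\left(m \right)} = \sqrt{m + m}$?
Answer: $130339 + 2166 \sqrt{2} \approx 1.334 \cdot 10^{5}$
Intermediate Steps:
$j{\left(m \right)} = \sqrt{2} \sqrt{m}$ ($j{\left(m \right)} = \sqrt{2 m} = \sqrt{2} \sqrt{m}$)
$\left(y{\left(-19 \right)} + j{\left(\left(-3\right)^{2} \right)}\right)^{2} = \left(\left(-19\right)^{2} + \sqrt{2} \sqrt{\left(-3\right)^{2}}\right)^{2} = \left(361 + \sqrt{2} \sqrt{9}\right)^{2} = \left(361 + \sqrt{2} \cdot 3\right)^{2} = \left(361 + 3 \sqrt{2}\right)^{2}$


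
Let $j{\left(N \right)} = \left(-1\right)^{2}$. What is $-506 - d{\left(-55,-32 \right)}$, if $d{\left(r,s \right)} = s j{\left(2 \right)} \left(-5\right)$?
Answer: $-666$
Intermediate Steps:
$j{\left(N \right)} = 1$
$d{\left(r,s \right)} = - 5 s$ ($d{\left(r,s \right)} = s 1 \left(-5\right) = s \left(-5\right) = - 5 s$)
$-506 - d{\left(-55,-32 \right)} = -506 - \left(-5\right) \left(-32\right) = -506 - 160 = -666$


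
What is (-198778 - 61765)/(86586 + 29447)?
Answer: -260543/116033 ≈ -2.2454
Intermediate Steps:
(-198778 - 61765)/(86586 + 29447) = -260543/116033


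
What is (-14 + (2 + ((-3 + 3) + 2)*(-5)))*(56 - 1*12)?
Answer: -968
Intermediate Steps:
(-14 + (2 + ((-3 + 3) + 2)*(-5)))*(56 - 1*12) = (-14 + (2 + (0 + 2)*(-5)))*(56 - 12) = (-14 + (2 + 2*(-5)))*44 = (-14 + (2 - 10))*44 = (-14 - 8)*44 = -22*44 = -968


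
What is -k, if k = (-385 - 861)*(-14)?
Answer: -17444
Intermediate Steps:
k = 17444 (k = -1246*(-14) = 17444)
-k = -1*17444 = -17444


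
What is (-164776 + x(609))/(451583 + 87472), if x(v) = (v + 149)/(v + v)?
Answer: -20069641/65656899 ≈ -0.30567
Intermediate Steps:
x(v) = (149 + v)/(2*v) (x(v) = (149 + v)/((2*v)) = (149 + v)*(1/(2*v)) = (149 + v)/(2*v))
(-164776 + x(609))/(451583 + 87472) = (-164776 + (½)*(149 + 609)/609)/(451583 + 87472) = (-164776 + (½)*(1/609)*758)/539055 = (-164776 + 379/609)*(1/539055) = -100348205/609*1/539055 = -20069641/65656899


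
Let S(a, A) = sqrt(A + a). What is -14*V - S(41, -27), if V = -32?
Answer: 448 - sqrt(14) ≈ 444.26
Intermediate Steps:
-14*V - S(41, -27) = -14*(-32) - sqrt(-27 + 41) = 448 - sqrt(14)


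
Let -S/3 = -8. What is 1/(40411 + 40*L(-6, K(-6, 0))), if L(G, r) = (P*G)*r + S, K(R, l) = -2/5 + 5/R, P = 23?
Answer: 1/48179 ≈ 2.0756e-5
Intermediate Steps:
S = 24 (S = -3*(-8) = 24)
K(R, l) = -⅖ + 5/R (K(R, l) = -2*⅕ + 5/R = -⅖ + 5/R)
L(G, r) = 24 + 23*G*r (L(G, r) = (23*G)*r + 24 = 23*G*r + 24 = 24 + 23*G*r)
1/(40411 + 40*L(-6, K(-6, 0))) = 1/(40411 + 40*(24 + 23*(-6)*(-⅖ + 5/(-6)))) = 1/(40411 + 40*(24 + 23*(-6)*(-⅖ + 5*(-⅙)))) = 1/(40411 + 40*(24 + 23*(-6)*(-⅖ - ⅚))) = 1/(40411 + 40*(24 + 23*(-6)*(-37/30))) = 1/(40411 + 40*(24 + 851/5)) = 1/(40411 + 40*(971/5)) = 1/(40411 + 7768) = 1/48179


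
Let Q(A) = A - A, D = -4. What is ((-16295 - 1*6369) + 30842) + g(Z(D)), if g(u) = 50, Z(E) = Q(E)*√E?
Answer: 8228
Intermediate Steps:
Q(A) = 0
Z(E) = 0 (Z(E) = 0*√E = 0)
((-16295 - 1*6369) + 30842) + g(Z(D)) = ((-16295 - 1*6369) + 30842) + 50 = ((-16295 - 6369) + 30842) + 50 = (-22664 + 30842) + 50 = 8178 + 50 = 8228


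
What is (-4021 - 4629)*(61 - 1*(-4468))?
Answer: -39175850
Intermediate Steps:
(-4021 - 4629)*(61 - 1*(-4468)) = -8650*(61 + 4468) = -8650*4529 = -39175850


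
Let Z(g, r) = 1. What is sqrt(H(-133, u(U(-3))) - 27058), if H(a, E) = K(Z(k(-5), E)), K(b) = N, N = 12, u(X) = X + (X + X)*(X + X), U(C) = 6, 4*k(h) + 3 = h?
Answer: I*sqrt(27046) ≈ 164.46*I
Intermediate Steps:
k(h) = -3/4 + h/4
u(X) = X + 4*X**2 (u(X) = X + (2*X)*(2*X) = X + 4*X**2)
K(b) = 12
H(a, E) = 12
sqrt(H(-133, u(U(-3))) - 27058) = sqrt(12 - 27058) = sqrt(-27046) = I*sqrt(27046)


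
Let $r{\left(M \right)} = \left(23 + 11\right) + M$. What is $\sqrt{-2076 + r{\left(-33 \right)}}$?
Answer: $5 i \sqrt{83} \approx 45.552 i$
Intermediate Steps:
$r{\left(M \right)} = 34 + M$
$\sqrt{-2076 + r{\left(-33 \right)}} = \sqrt{-2076 + \left(34 - 33\right)} = \sqrt{-2076 + 1} = \sqrt{-2075} = 5 i \sqrt{83}$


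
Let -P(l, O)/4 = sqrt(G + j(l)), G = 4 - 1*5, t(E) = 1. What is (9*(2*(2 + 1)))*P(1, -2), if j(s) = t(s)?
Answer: 0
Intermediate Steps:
G = -1 (G = 4 - 5 = -1)
j(s) = 1
P(l, O) = 0 (P(l, O) = -4*sqrt(-1 + 1) = -4*sqrt(0) = -4*0 = 0)
(9*(2*(2 + 1)))*P(1, -2) = (9*(2*(2 + 1)))*0 = (9*(2*3))*0 = (9*6)*0 = 54*0 = 0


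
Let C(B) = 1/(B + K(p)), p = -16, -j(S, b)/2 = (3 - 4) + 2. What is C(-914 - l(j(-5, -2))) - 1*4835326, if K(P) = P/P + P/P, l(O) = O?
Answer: -4400146661/910 ≈ -4.8353e+6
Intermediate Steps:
j(S, b) = -2 (j(S, b) = -2*((3 - 4) + 2) = -2*(-1 + 2) = -2*1 = -2)
K(P) = 2 (K(P) = 1 + 1 = 2)
C(B) = 1/(2 + B) (C(B) = 1/(B + 2) = 1/(2 + B))
C(-914 - l(j(-5, -2))) - 1*4835326 = 1/(2 + (-914 - 1*(-2))) - 1*4835326 = 1/(2 + (-914 + 2)) - 4835326 = 1/(2 - 912) - 4835326 = 1/(-910) - 4835326 = -1/910 - 4835326 = -4400146661/910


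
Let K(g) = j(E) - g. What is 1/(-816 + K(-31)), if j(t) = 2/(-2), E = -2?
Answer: -1/786 ≈ -0.0012723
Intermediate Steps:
j(t) = -1 (j(t) = 2*(-1/2) = -1)
K(g) = -1 - g
1/(-816 + K(-31)) = 1/(-816 + (-1 - 1*(-31))) = 1/(-816 + (-1 + 31)) = 1/(-816 + 30) = 1/(-786) = -1/786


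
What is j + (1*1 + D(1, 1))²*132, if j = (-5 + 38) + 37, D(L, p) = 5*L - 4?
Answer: 598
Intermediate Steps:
D(L, p) = -4 + 5*L
j = 70 (j = 33 + 37 = 70)
j + (1*1 + D(1, 1))²*132 = 70 + (1*1 + (-4 + 5*1))²*132 = 70 + (1 + (-4 + 5))²*132 = 70 + (1 + 1)²*132 = 70 + 2²*132 = 70 + 4*132 = 70 + 528 = 598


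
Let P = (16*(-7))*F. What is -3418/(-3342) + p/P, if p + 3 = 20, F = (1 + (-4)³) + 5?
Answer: 11130071/10854816 ≈ 1.0254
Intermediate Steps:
F = -58 (F = (1 - 64) + 5 = -63 + 5 = -58)
p = 17 (p = -3 + 20 = 17)
P = 6496 (P = (16*(-7))*(-58) = -112*(-58) = 6496)
-3418/(-3342) + p/P = -3418/(-3342) + 17/6496 = -3418*(-1/3342) + 17*(1/6496) = 1709/1671 + 17/6496 = 11130071/10854816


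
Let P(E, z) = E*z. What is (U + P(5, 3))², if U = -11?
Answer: 16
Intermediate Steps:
(U + P(5, 3))² = (-11 + 5*3)² = (-11 + 15)² = 4² = 16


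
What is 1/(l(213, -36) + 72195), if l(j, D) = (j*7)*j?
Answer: 1/389778 ≈ 2.5656e-6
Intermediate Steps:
l(j, D) = 7*j² (l(j, D) = (7*j)*j = 7*j²)
1/(l(213, -36) + 72195) = 1/(7*213² + 72195) = 1/(7*45369 + 72195) = 1/(317583 + 72195) = 1/389778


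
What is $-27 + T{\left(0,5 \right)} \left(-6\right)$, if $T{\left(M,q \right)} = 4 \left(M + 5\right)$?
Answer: $-147$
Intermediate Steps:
$T{\left(M,q \right)} = 20 + 4 M$ ($T{\left(M,q \right)} = 4 \left(5 + M\right) = 20 + 4 M$)
$-27 + T{\left(0,5 \right)} \left(-6\right) = -27 + \left(20 + 4 \cdot 0\right) \left(-6\right) = -27 + \left(20 + 0\right) \left(-6\right) = -27 + 20 \left(-6\right) = -27 - 120 = -147$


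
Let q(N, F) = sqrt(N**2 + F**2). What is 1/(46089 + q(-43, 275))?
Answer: 46089/2124118447 - sqrt(77474)/2124118447 ≈ 2.1567e-5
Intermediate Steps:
q(N, F) = sqrt(F**2 + N**2)
1/(46089 + q(-43, 275)) = 1/(46089 + sqrt(275**2 + (-43)**2)) = 1/(46089 + sqrt(75625 + 1849)) = 1/(46089 + sqrt(77474))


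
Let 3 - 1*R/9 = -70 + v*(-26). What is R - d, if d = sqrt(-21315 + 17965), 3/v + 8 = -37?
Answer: 3207/5 - 5*I*sqrt(134) ≈ 641.4 - 57.879*I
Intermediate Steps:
v = -1/15 (v = 3/(-8 - 37) = 3/(-45) = 3*(-1/45) = -1/15 ≈ -0.066667)
d = 5*I*sqrt(134) (d = sqrt(-3350) = 5*I*sqrt(134) ≈ 57.879*I)
R = 3207/5 (R = 27 - 9*(-70 - 1/15*(-26)) = 27 - 9*(-70 + 26/15) = 27 - 9*(-1024/15) = 27 + 3072/5 = 3207/5 ≈ 641.40)
R - d = 3207/5 - 5*I*sqrt(134)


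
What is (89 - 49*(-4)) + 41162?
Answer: 41447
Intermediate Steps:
(89 - 49*(-4)) + 41162 = (89 + 196) + 41162 = 285 + 41162 = 41447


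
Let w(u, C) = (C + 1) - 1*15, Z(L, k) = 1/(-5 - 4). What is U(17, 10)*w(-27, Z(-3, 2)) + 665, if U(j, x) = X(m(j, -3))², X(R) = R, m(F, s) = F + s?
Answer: -18907/9 ≈ -2100.8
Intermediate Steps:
Z(L, k) = -⅑ (Z(L, k) = 1/(-9) = -⅑)
w(u, C) = -14 + C (w(u, C) = (1 + C) - 15 = -14 + C)
U(j, x) = (-3 + j)² (U(j, x) = (j - 3)² = (-3 + j)²)
U(17, 10)*w(-27, Z(-3, 2)) + 665 = (-3 + 17)²*(-14 - ⅑) + 665 = 14²*(-127/9) + 665 = 196*(-127/9) + 665 = -24892/9 + 665 = -18907/9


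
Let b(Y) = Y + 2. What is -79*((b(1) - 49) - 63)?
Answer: 8611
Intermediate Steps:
b(Y) = 2 + Y
-79*((b(1) - 49) - 63) = -79*(((2 + 1) - 49) - 63) = -79*((3 - 49) - 63) = -79*(-46 - 63) = -79*(-109) = 8611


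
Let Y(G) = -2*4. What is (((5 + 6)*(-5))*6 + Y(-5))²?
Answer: 114244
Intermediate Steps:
Y(G) = -8
(((5 + 6)*(-5))*6 + Y(-5))² = (((5 + 6)*(-5))*6 - 8)² = ((11*(-5))*6 - 8)² = (-55*6 - 8)² = (-330 - 8)² = (-338)² = 114244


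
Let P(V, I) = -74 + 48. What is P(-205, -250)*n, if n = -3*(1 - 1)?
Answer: 0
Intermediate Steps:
n = 0 (n = -3*0 = 0)
P(V, I) = -26
P(-205, -250)*n = -26*0 = 0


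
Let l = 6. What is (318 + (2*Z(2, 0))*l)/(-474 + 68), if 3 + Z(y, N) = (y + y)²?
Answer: -237/203 ≈ -1.1675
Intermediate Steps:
Z(y, N) = -3 + 4*y² (Z(y, N) = -3 + (y + y)² = -3 + (2*y)² = -3 + 4*y²)
(318 + (2*Z(2, 0))*l)/(-474 + 68) = (318 + (2*(-3 + 4*2²))*6)/(-474 + 68) = (318 + (2*(-3 + 4*4))*6)/(-406) = (318 + (2*(-3 + 16))*6)*(-1/406) = (318 + (2*13)*6)*(-1/406) = (318 + 26*6)*(-1/406) = (318 + 156)*(-1/406) = 474*(-1/406) = -237/203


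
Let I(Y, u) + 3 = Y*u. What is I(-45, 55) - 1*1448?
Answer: -3926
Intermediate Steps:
I(Y, u) = -3 + Y*u
I(-45, 55) - 1*1448 = (-3 - 45*55) - 1*1448 = (-3 - 2475) - 1448 = -2478 - 1448 = -3926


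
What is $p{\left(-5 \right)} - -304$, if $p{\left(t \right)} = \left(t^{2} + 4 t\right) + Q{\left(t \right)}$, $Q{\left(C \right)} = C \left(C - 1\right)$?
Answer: $339$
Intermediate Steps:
$Q{\left(C \right)} = C \left(-1 + C\right)$
$p{\left(t \right)} = t^{2} + 4 t + t \left(-1 + t\right)$ ($p{\left(t \right)} = \left(t^{2} + 4 t\right) + t \left(-1 + t\right) = t^{2} + 4 t + t \left(-1 + t\right)$)
$p{\left(-5 \right)} - -304 = - 5 \left(3 + 2 \left(-5\right)\right) - -304 = - 5 \left(3 - 10\right) + 304 = \left(-5\right) \left(-7\right) + 304 = 35 + 304 = 339$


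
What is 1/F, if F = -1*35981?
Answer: -1/35981 ≈ -2.7792e-5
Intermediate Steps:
F = -35981
1/F = 1/(-35981) = -1/35981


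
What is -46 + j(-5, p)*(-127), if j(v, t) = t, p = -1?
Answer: 81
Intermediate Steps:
-46 + j(-5, p)*(-127) = -46 - 1*(-127) = -46 + 127 = 81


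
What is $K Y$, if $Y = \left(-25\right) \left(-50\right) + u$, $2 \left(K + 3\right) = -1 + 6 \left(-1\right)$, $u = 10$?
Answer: $-8190$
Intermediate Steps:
$K = - \frac{13}{2}$ ($K = -3 + \frac{-1 + 6 \left(-1\right)}{2} = -3 + \frac{-1 - 6}{2} = -3 + \frac{1}{2} \left(-7\right) = -3 - \frac{7}{2} = - \frac{13}{2} \approx -6.5$)
$Y = 1260$ ($Y = \left(-25\right) \left(-50\right) + 10 = 1250 + 10 = 1260$)
$K Y = \left(- \frac{13}{2}\right) 1260 = -8190$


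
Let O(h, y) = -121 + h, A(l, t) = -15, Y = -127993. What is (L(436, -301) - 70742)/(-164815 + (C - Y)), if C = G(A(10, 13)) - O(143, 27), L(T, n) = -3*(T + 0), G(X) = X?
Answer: 72050/36859 ≈ 1.9547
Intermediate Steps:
L(T, n) = -3*T
C = -37 (C = -15 - (-121 + 143) = -15 - 1*22 = -15 - 22 = -37)
(L(436, -301) - 70742)/(-164815 + (C - Y)) = (-3*436 - 70742)/(-164815 + (-37 - 1*(-127993))) = (-1308 - 70742)/(-164815 + (-37 + 127993)) = -72050/(-164815 + 127956) = -72050/(-36859) = -72050*(-1/36859) = 72050/36859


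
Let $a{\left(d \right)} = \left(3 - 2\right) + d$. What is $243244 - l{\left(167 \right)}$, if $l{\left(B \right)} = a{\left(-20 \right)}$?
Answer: $243263$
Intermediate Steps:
$a{\left(d \right)} = 1 + d$
$l{\left(B \right)} = -19$ ($l{\left(B \right)} = 1 - 20 = -19$)
$243244 - l{\left(167 \right)} = 243244 - -19 = 243244 + 19 = 243263$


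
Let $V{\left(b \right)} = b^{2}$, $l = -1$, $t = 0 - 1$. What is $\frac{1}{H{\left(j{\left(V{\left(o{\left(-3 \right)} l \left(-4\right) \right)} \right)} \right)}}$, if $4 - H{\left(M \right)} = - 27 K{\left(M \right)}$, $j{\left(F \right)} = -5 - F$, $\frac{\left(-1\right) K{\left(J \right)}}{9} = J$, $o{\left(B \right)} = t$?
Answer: $\frac{1}{5107} \approx 0.00019581$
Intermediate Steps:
$t = -1$
$o{\left(B \right)} = -1$
$K{\left(J \right)} = - 9 J$
$H{\left(M \right)} = 4 - 243 M$ ($H{\left(M \right)} = 4 - - 27 \left(- 9 M\right) = 4 - 243 M$)
$\frac{1}{H{\left(j{\left(V{\left(o{\left(-3 \right)} l \left(-4\right) \right)} \right)} \right)}} = \frac{1}{4 - 243 \left(-5 - \left(\left(-1\right) \left(-1\right) \left(-4\right)\right)^{2}\right)} = \frac{1}{4 - 243 \left(-5 - \left(1 \left(-4\right)\right)^{2}\right)} = \frac{1}{4 - 243 \left(-5 - \left(-4\right)^{2}\right)} = \frac{1}{4 - 243 \left(-5 - 16\right)} = \frac{1}{4 - -5103} = \frac{1}{4 + 5103} = \frac{1}{5107}$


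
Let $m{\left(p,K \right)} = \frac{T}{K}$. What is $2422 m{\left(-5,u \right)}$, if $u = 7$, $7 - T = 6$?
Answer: $346$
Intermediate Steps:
$T = 1$ ($T = 7 - 6 = 1$)
$m{\left(p,K \right)} = \frac{1}{K}$ ($m{\left(p,K \right)} = 1 \frac{1}{K} = \frac{1}{K}$)
$2422 m{\left(-5,u \right)} = \frac{2422}{7} = 2422 \cdot \frac{1}{7} = 346$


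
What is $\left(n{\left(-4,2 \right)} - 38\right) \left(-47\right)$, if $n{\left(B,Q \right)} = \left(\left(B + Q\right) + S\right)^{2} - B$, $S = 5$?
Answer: $1175$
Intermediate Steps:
$n{\left(B,Q \right)} = \left(5 + B + Q\right)^{2} - B$ ($n{\left(B,Q \right)} = \left(\left(B + Q\right) + 5\right)^{2} - B = \left(5 + B + Q\right)^{2} - B$)
$\left(n{\left(-4,2 \right)} - 38\right) \left(-47\right) = \left(\left(\left(5 - 4 + 2\right)^{2} - -4\right) - 38\right) \left(-47\right) = \left(\left(3^{2} + 4\right) - 38\right) \left(-47\right) = \left(\left(9 + 4\right) - 38\right) \left(-47\right) = \left(13 - 38\right) \left(-47\right) = \left(-25\right) \left(-47\right) = 1175$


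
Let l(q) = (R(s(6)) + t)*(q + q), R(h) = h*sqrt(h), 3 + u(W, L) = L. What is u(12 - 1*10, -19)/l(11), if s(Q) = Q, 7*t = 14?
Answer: 1/106 - 3*sqrt(6)/106 ≈ -0.059891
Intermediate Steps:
t = 2 (t = (1/7)*14 = 2)
u(W, L) = -3 + L
R(h) = h**(3/2)
l(q) = 2*q*(2 + 6*sqrt(6)) (l(q) = (6**(3/2) + 2)*(q + q) = (6*sqrt(6) + 2)*(2*q) = (2 + 6*sqrt(6))*(2*q) = 2*q*(2 + 6*sqrt(6)))
u(12 - 1*10, -19)/l(11) = (-3 - 19)/((4*11*(1 + 3*sqrt(6)))) = -22/(44 + 132*sqrt(6))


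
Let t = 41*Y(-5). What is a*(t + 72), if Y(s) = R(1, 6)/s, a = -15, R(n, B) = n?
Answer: -957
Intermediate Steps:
Y(s) = 1/s
t = -41/5 (t = 41/(-5) = 41*(-1/5) = -41/5 ≈ -8.2000)
a*(t + 72) = -15*(-41/5 + 72) = -15*319/5 = -957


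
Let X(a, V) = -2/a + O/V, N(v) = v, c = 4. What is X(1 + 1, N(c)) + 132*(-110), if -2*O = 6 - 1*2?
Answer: -29043/2 ≈ -14522.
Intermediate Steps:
O = -2 (O = -(6 - 1*2)/2 = -(6 - 2)/2 = -½*4 = -2)
X(a, V) = -2/V - 2/a (X(a, V) = -2/a - 2/V = -2/V - 2/a)
X(1 + 1, N(c)) + 132*(-110) = (-2/4 - 2/(1 + 1)) + 132*(-110) = (-2*¼ - 2/2) - 14520 = (-½ - 2*½) - 14520 = (-½ - 1) - 14520 = -3/2 - 14520 = -29043/2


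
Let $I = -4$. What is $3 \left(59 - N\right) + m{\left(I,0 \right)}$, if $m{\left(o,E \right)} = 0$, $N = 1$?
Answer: $174$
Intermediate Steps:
$3 \left(59 - N\right) + m{\left(I,0 \right)} = 3 \left(59 - 1\right) + 0 = 3 \cdot 58 + 0 = 174 + 0 = 174$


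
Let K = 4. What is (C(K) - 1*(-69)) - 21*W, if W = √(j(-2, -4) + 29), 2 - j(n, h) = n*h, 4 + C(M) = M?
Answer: 69 - 21*√23 ≈ -31.712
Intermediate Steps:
C(M) = -4 + M
j(n, h) = 2 - h*n (j(n, h) = 2 - n*h = 2 - h*n)
W = √23 (W = √((2 - 1*(-4)*(-2)) + 29) = √((2 - 8) + 29) = √(-6 + 29) = √23 ≈ 4.7958)
(C(K) - 1*(-69)) - 21*W = ((-4 + 4) - 1*(-69)) - 21*√23 = (0 + 69) - 21*√23 = 69 - 21*√23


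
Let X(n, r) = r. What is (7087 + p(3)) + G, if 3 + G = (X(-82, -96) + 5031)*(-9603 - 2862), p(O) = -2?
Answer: -61507693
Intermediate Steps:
G = -61514778 (G = -3 + (-96 + 5031)*(-9603 - 2862) = -3 + 4935*(-12465) = -3 - 61514775 = -61514778)
(7087 + p(3)) + G = (7087 - 2) - 61514778 = 7085 - 61514778 = -61507693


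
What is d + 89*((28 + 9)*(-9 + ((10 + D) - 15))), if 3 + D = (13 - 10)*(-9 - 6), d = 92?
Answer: -204074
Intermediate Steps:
D = -48 (D = -3 + (13 - 10)*(-9 - 6) = -3 + 3*(-15) = -3 - 45 = -48)
d + 89*((28 + 9)*(-9 + ((10 + D) - 15))) = 92 + 89*((28 + 9)*(-9 + ((10 - 48) - 15))) = 92 + 89*(37*(-9 + (-38 - 15))) = 92 + 89*(37*(-9 - 53)) = 92 + 89*(37*(-62)) = 92 + 89*(-2294) = 92 - 204166 = -204074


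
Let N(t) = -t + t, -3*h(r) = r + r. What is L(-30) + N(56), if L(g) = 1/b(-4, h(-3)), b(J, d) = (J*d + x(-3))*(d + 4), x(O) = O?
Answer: -1/66 ≈ -0.015152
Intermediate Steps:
h(r) = -2*r/3 (h(r) = -(r + r)/3 = -2*r/3)
b(J, d) = (-3 + J*d)*(4 + d) (b(J, d) = (J*d - 3)*(d + 4) = (-3 + J*d)*(4 + d))
L(g) = -1/66 (L(g) = 1/(-12 - (-2)*(-3) - 4*(-2/3*(-3))**2 + 4*(-4)*(-2/3*(-3))) = 1/(-12 - 3*2 - 4*2**2 + 4*(-4)*2) = 1/(-12 - 6 - 4*4 - 32) = 1/(-12 - 6 - 16 - 32) = 1/(-66) = -1/66)
N(t) = 0
L(-30) + N(56) = -1/66 + 0 = -1/66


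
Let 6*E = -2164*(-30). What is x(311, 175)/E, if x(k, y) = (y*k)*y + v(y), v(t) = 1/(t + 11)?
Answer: 1771533751/2012520 ≈ 880.26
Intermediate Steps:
v(t) = 1/(11 + t)
x(k, y) = 1/(11 + y) + k*y² (x(k, y) = (y*k)*y + 1/(11 + y) = (k*y)*y + 1/(11 + y) = k*y² + 1/(11 + y) = 1/(11 + y) + k*y²)
E = 10820 (E = (-2164*(-30))/6 = (⅙)*64920 = 10820)
x(311, 175)/E = ((1 + 311*175²*(11 + 175))/(11 + 175))/10820 = ((1 + 311*30625*186)/186)*(1/10820) = ((1 + 1771533750)/186)*(1/10820) = ((1/186)*1771533751)*(1/10820) = (1771533751/186)*(1/10820) = 1771533751/2012520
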